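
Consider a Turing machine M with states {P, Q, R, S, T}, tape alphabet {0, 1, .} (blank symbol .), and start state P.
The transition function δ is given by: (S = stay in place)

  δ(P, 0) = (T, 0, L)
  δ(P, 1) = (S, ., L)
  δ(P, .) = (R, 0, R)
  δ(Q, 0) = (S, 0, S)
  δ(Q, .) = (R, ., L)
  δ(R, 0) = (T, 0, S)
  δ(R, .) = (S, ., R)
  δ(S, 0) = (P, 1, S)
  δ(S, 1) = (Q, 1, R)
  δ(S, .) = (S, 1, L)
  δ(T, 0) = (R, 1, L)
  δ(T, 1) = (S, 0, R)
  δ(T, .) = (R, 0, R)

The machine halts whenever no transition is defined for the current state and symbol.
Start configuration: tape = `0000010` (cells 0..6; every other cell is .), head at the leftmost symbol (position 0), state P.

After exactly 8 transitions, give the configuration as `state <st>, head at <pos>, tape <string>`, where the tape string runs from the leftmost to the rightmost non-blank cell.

P | ..[0]000010   read 0 → write 0, move L, go to T
T | .[.]0000010   read . → write 0, move R, go to R
R | .0[0]000010   read 0 → write 0, move S, go to T
T | .0[0]000010   read 0 → write 1, move L, go to R
R | .[0]1000010   read 0 → write 0, move S, go to T
T | .[0]1000010   read 0 → write 1, move L, go to R
R | [.]11000010   read . → write ., move R, go to S
S | .[1]1000010   read 1 → write 1, move R, go to Q
Q | .1[1]000010
After 8 steps: state Q, head at 0, tape 11000010.

state Q, head at 0, tape 11000010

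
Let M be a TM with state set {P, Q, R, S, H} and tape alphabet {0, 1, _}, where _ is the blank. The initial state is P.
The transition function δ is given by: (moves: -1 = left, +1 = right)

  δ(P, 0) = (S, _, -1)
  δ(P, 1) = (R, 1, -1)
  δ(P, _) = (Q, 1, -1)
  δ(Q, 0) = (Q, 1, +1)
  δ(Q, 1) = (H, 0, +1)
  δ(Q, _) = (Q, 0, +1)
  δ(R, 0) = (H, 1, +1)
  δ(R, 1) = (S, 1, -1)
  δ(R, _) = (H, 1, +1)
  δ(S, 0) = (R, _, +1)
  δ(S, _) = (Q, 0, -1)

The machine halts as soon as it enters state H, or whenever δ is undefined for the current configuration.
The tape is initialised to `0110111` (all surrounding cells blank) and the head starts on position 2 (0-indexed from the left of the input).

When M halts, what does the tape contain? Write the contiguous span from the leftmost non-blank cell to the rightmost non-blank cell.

01010111

P | _01[1]0111   read 1 → write 1, move -1, go to R
R | _0[1]10111   read 1 → write 1, move -1, go to S
S | _[0]110111   read 0 → write _, move +1, go to R
R | __[1]10111   read 1 → write 1, move -1, go to S
S | _[_]110111   read _ → write 0, move -1, go to Q
Q | [_]0110111   read _ → write 0, move +1, go to Q
Q | 0[0]110111   read 0 → write 1, move +1, go to Q
Q | 01[1]10111   read 1 → write 0, move +1, go to H
H | 010[1]0111
The non-blank tape span at halt is 01010111.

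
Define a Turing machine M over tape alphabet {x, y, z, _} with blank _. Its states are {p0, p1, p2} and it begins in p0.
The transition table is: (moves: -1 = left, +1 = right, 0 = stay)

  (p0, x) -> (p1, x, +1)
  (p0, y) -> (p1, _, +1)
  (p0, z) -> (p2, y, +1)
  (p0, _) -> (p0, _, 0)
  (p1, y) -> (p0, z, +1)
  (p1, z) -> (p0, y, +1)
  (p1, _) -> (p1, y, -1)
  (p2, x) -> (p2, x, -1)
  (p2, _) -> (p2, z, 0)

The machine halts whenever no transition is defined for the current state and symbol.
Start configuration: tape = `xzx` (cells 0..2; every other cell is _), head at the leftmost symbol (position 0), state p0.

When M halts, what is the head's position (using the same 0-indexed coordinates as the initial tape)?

2

p0 | [x]zx_   read x → write x, move +1, go to p1
p1 | x[z]x_   read z → write y, move +1, go to p0
p0 | xy[x]_   read x → write x, move +1, go to p1
p1 | xyx[_]   read _ → write y, move -1, go to p1
p1 | xy[x]y
At halt the head is at cell 2.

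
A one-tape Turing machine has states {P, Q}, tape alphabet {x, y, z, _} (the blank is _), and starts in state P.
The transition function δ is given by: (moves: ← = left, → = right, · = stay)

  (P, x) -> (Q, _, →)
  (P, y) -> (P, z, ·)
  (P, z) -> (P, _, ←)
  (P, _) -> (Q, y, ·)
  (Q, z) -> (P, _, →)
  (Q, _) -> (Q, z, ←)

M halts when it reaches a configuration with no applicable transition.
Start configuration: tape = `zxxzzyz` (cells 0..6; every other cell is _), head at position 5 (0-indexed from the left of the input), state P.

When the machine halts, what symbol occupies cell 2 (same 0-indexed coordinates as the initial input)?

z

state=P head=5 tape=zxxzz[y]z   (P,y)→(P,z,·)
state=P head=5 tape=zxxzz[z]z   (P,z)→(P,_,←)
state=P head=4 tape=zxxz[z]_z   (P,z)→(P,_,←)
state=P head=3 tape=zxx[z]__z   (P,z)→(P,_,←)
state=P head=2 tape=zx[x]___z   (P,x)→(Q,_,→)
state=Q head=3 tape=zx_[_]__z   (Q,_)→(Q,z,←)
state=Q head=2 tape=zx[_]z__z   (Q,_)→(Q,z,←)
state=Q head=1 tape=z[x]zz__z
Cell 2 holds z when M halts.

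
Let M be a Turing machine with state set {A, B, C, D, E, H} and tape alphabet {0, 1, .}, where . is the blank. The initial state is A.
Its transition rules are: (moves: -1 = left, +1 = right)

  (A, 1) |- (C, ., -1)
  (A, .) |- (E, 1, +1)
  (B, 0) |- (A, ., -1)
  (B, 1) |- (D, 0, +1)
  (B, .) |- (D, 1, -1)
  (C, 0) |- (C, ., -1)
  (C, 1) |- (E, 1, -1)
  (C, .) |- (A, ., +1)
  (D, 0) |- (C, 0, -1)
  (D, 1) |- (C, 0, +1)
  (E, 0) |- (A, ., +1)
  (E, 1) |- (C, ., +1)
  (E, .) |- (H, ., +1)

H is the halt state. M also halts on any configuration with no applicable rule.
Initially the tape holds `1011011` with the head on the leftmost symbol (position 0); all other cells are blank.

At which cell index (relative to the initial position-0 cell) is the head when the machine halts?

state=A head=0 tape=.[1]011011   (A,1)→(C,.,-1)
state=C head=-1 tape=[.].011011   (C,.)→(A,.,+1)
state=A head=0 tape=.[.]011011   (A,.)→(E,1,+1)
state=E head=1 tape=.1[0]11011   (E,0)→(A,.,+1)
state=A head=2 tape=.1.[1]1011   (A,1)→(C,.,-1)
state=C head=1 tape=.1[.].1011   (C,.)→(A,.,+1)
state=A head=2 tape=.1.[.]1011   (A,.)→(E,1,+1)
state=E head=3 tape=.1.1[1]011   (E,1)→(C,.,+1)
state=C head=4 tape=.1.1.[0]11   (C,0)→(C,.,-1)
state=C head=3 tape=.1.1[.].11   (C,.)→(A,.,+1)
state=A head=4 tape=.1.1.[.]11   (A,.)→(E,1,+1)
state=E head=5 tape=.1.1.1[1]1   (E,1)→(C,.,+1)
state=C head=6 tape=.1.1.1.[1]   (C,1)→(E,1,-1)
state=E head=5 tape=.1.1.1[.]1   (E,.)→(H,.,+1)
state=H head=6 tape=.1.1.1.[1]
At halt the head is at cell 6.

6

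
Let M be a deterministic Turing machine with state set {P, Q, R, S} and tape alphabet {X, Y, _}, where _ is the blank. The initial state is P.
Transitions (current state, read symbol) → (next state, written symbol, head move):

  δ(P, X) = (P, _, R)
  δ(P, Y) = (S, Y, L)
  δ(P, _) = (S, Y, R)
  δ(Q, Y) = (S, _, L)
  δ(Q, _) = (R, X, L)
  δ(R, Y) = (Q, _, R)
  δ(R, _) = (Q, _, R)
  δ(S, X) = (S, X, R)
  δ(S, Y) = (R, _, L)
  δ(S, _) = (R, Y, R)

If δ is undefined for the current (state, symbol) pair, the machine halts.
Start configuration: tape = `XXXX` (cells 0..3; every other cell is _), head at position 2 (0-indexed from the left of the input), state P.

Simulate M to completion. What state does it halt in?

Q

P | XX[X]X____   read X → write _, move R, go to P
P | XX_[X]____   read X → write _, move R, go to P
P | XX__[_]___   read _ → write Y, move R, go to S
S | XX__Y[_]__   read _ → write Y, move R, go to R
R | XX__YY[_]_   read _ → write _, move R, go to Q
Q | XX__YY_[_]   read _ → write X, move L, go to R
R | XX__YY[_]X   read _ → write _, move R, go to Q
Q | XX__YY_[X]
No transition is defined for (Q, X); M halts in state Q.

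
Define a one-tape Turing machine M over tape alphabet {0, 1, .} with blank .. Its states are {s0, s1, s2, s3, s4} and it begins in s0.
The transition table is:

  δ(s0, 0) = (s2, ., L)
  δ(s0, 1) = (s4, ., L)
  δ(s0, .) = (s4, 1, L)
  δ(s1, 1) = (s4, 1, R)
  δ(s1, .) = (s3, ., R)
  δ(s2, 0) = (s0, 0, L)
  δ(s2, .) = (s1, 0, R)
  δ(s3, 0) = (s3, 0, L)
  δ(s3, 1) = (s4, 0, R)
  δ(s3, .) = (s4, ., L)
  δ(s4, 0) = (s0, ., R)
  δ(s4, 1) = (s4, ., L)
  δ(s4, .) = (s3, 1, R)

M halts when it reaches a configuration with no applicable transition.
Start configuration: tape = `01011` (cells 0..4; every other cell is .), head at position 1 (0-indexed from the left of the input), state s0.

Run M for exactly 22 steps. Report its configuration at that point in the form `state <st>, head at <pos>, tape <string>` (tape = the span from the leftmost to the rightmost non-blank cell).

s0 | 0[1]011..   read 1 → write ., move L, go to s4
s4 | [0].011..   read 0 → write ., move R, go to s0
s0 | .[.]011..   read . → write 1, move L, go to s4
s4 | [.]1011..   read . → write 1, move R, go to s3
s3 | 1[1]011..   read 1 → write 0, move R, go to s4
s4 | 10[0]11..   read 0 → write ., move R, go to s0
s0 | 10.[1]1..   read 1 → write ., move L, go to s4
s4 | 10[.].1..   read . → write 1, move R, go to s3
s3 | 101[.]1..   read . → write ., move L, go to s4
s4 | 10[1].1..   read 1 → write ., move L, go to s4
s4 | 1[0]..1..   read 0 → write ., move R, go to s0
s0 | 1.[.].1..   read . → write 1, move L, go to s4
s4 | 1[.]1.1..   read . → write 1, move R, go to s3
s3 | 11[1].1..   read 1 → write 0, move R, go to s4
s4 | 110[.]1..   read . → write 1, move R, go to s3
s3 | 1101[1]..   read 1 → write 0, move R, go to s4
s4 | 11010[.].   read . → write 1, move R, go to s3
s3 | 110101[.]   read . → write ., move L, go to s4
s4 | 11010[1].   read 1 → write ., move L, go to s4
s4 | 1101[0]..   read 0 → write ., move R, go to s0
s0 | 1101.[.].   read . → write 1, move L, go to s4
s4 | 1101[.]1.   read . → write 1, move R, go to s3
s3 | 11011[1].
After 22 steps: state s3, head at 5, tape 110111.

state s3, head at 5, tape 110111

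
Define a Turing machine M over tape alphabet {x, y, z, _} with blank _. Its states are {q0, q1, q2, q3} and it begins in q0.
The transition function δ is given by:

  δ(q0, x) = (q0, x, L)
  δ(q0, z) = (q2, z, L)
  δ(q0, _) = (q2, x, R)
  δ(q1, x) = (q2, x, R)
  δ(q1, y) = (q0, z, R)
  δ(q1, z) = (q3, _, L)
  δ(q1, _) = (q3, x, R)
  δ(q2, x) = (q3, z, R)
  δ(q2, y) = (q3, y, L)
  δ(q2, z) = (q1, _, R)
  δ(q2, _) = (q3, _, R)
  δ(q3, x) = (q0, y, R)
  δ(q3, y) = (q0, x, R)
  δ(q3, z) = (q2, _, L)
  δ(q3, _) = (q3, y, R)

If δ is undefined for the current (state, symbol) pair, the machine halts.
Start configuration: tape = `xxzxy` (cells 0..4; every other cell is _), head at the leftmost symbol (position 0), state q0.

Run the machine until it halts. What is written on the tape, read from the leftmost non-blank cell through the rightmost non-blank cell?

state=q0 head=0 tape=_[x]xzxy   (q0,x)→(q0,x,L)
state=q0 head=-1 tape=[_]xxzxy   (q0,_)→(q2,x,R)
state=q2 head=0 tape=x[x]xzxy   (q2,x)→(q3,z,R)
state=q3 head=1 tape=xz[x]zxy   (q3,x)→(q0,y,R)
state=q0 head=2 tape=xzy[z]xy   (q0,z)→(q2,z,L)
state=q2 head=1 tape=xz[y]zxy   (q2,y)→(q3,y,L)
state=q3 head=0 tape=x[z]yzxy   (q3,z)→(q2,_,L)
state=q2 head=-1 tape=[x]_yzxy   (q2,x)→(q3,z,R)
state=q3 head=0 tape=z[_]yzxy   (q3,_)→(q3,y,R)
state=q3 head=1 tape=zy[y]zxy   (q3,y)→(q0,x,R)
state=q0 head=2 tape=zyx[z]xy   (q0,z)→(q2,z,L)
state=q2 head=1 tape=zy[x]zxy   (q2,x)→(q3,z,R)
state=q3 head=2 tape=zyz[z]xy   (q3,z)→(q2,_,L)
state=q2 head=1 tape=zy[z]_xy   (q2,z)→(q1,_,R)
state=q1 head=2 tape=zy_[_]xy   (q1,_)→(q3,x,R)
state=q3 head=3 tape=zy_x[x]y   (q3,x)→(q0,y,R)
state=q0 head=4 tape=zy_xy[y]
The non-blank tape span at halt is zy_xyy.

zy_xyy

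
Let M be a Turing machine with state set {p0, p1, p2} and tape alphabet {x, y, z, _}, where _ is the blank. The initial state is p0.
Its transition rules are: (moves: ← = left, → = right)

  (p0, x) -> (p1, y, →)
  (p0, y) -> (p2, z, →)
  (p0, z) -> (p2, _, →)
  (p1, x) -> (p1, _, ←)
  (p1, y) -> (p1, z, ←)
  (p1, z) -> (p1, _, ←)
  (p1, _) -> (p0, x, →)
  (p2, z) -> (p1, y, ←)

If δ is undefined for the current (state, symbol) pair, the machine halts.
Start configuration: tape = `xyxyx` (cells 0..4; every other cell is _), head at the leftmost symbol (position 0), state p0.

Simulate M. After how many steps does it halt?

8

p0 | _[x]yxyx   read x → write y, move →, go to p1
p1 | _y[y]xyx   read y → write z, move ←, go to p1
p1 | _[y]zxyx   read y → write z, move ←, go to p1
p1 | [_]zzxyx   read _ → write x, move →, go to p0
p0 | x[z]zxyx   read z → write _, move →, go to p2
p2 | x_[z]xyx   read z → write y, move ←, go to p1
p1 | x[_]yxyx   read _ → write x, move →, go to p0
p0 | xx[y]xyx   read y → write z, move →, go to p2
p2 | xxz[x]yx
M halts after 8 transitions.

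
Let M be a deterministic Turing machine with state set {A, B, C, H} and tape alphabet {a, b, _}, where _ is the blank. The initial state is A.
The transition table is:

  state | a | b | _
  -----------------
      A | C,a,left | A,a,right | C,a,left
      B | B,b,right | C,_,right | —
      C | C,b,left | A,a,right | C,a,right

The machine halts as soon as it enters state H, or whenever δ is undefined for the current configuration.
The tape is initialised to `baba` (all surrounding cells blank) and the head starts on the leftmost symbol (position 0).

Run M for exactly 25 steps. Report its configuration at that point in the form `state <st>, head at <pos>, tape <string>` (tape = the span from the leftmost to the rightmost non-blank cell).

state C, head at -3, tape abbbbaba

state=A head=0 tape=____[b]aba   (A,b)→(A,a,right)
state=A head=1 tape=____a[a]ba   (A,a)→(C,a,left)
state=C head=0 tape=____[a]aba   (C,a)→(C,b,left)
state=C head=-1 tape=___[_]baba   (C,_)→(C,a,right)
state=C head=0 tape=___a[b]aba   (C,b)→(A,a,right)
state=A head=1 tape=___aa[a]ba   (A,a)→(C,a,left)
state=C head=0 tape=___a[a]aba   (C,a)→(C,b,left)
state=C head=-1 tape=___[a]baba   (C,a)→(C,b,left)
state=C head=-2 tape=__[_]bbaba   (C,_)→(C,a,right)
state=C head=-1 tape=__a[b]baba   (C,b)→(A,a,right)
state=A head=0 tape=__aa[b]aba   (A,b)→(A,a,right)
state=A head=1 tape=__aaa[a]ba   (A,a)→(C,a,left)
state=C head=0 tape=__aa[a]aba   (C,a)→(C,b,left)
state=C head=-1 tape=__a[a]baba   (C,a)→(C,b,left)
state=C head=-2 tape=__[a]bbaba   (C,a)→(C,b,left)
state=C head=-3 tape=_[_]bbbaba   (C,_)→(C,a,right)
state=C head=-2 tape=_a[b]bbaba   (C,b)→(A,a,right)
state=A head=-1 tape=_aa[b]baba   (A,b)→(A,a,right)
state=A head=0 tape=_aaa[b]aba   (A,b)→(A,a,right)
state=A head=1 tape=_aaaa[a]ba   (A,a)→(C,a,left)
state=C head=0 tape=_aaa[a]aba   (C,a)→(C,b,left)
state=C head=-1 tape=_aa[a]baba   (C,a)→(C,b,left)
state=C head=-2 tape=_a[a]bbaba   (C,a)→(C,b,left)
state=C head=-3 tape=_[a]bbbaba   (C,a)→(C,b,left)
state=C head=-4 tape=[_]bbbbaba   (C,_)→(C,a,right)
state=C head=-3 tape=a[b]bbbaba
After 25 steps: state C, head at -3, tape abbbbaba.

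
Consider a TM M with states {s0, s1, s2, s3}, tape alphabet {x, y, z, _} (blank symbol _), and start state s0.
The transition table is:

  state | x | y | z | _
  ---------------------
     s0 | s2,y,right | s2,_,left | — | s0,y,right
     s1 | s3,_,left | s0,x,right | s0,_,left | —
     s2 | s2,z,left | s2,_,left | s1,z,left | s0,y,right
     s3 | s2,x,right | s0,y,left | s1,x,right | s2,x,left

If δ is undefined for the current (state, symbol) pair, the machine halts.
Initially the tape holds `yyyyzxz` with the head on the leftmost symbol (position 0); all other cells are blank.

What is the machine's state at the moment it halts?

state=s0 head=0 tape=____[y]yyyzxz   (s0,y)→(s2,_,left)
state=s2 head=-1 tape=___[_]_yyyzxz   (s2,_)→(s0,y,right)
state=s0 head=0 tape=___y[_]yyyzxz   (s0,_)→(s0,y,right)
state=s0 head=1 tape=___yy[y]yyzxz   (s0,y)→(s2,_,left)
state=s2 head=0 tape=___y[y]_yyzxz   (s2,y)→(s2,_,left)
state=s2 head=-1 tape=___[y]__yyzxz   (s2,y)→(s2,_,left)
state=s2 head=-2 tape=__[_]___yyzxz   (s2,_)→(s0,y,right)
state=s0 head=-1 tape=__y[_]__yyzxz   (s0,_)→(s0,y,right)
state=s0 head=0 tape=__yy[_]_yyzxz   (s0,_)→(s0,y,right)
state=s0 head=1 tape=__yyy[_]yyzxz   (s0,_)→(s0,y,right)
state=s0 head=2 tape=__yyyy[y]yzxz   (s0,y)→(s2,_,left)
state=s2 head=1 tape=__yyy[y]_yzxz   (s2,y)→(s2,_,left)
state=s2 head=0 tape=__yy[y]__yzxz   (s2,y)→(s2,_,left)
state=s2 head=-1 tape=__y[y]___yzxz   (s2,y)→(s2,_,left)
state=s2 head=-2 tape=__[y]____yzxz   (s2,y)→(s2,_,left)
state=s2 head=-3 tape=_[_]_____yzxz   (s2,_)→(s0,y,right)
state=s0 head=-2 tape=_y[_]____yzxz   (s0,_)→(s0,y,right)
state=s0 head=-1 tape=_yy[_]___yzxz   (s0,_)→(s0,y,right)
state=s0 head=0 tape=_yyy[_]__yzxz   (s0,_)→(s0,y,right)
state=s0 head=1 tape=_yyyy[_]_yzxz   (s0,_)→(s0,y,right)
state=s0 head=2 tape=_yyyyy[_]yzxz   (s0,_)→(s0,y,right)
state=s0 head=3 tape=_yyyyyy[y]zxz   (s0,y)→(s2,_,left)
state=s2 head=2 tape=_yyyyy[y]_zxz   (s2,y)→(s2,_,left)
state=s2 head=1 tape=_yyyy[y]__zxz   (s2,y)→(s2,_,left)
state=s2 head=0 tape=_yyy[y]___zxz   (s2,y)→(s2,_,left)
state=s2 head=-1 tape=_yy[y]____zxz   (s2,y)→(s2,_,left)
state=s2 head=-2 tape=_y[y]_____zxz   (s2,y)→(s2,_,left)
state=s2 head=-3 tape=_[y]______zxz   (s2,y)→(s2,_,left)
state=s2 head=-4 tape=[_]_______zxz   (s2,_)→(s0,y,right)
state=s0 head=-3 tape=y[_]______zxz   (s0,_)→(s0,y,right)
state=s0 head=-2 tape=yy[_]_____zxz   (s0,_)→(s0,y,right)
state=s0 head=-1 tape=yyy[_]____zxz   (s0,_)→(s0,y,right)
state=s0 head=0 tape=yyyy[_]___zxz   (s0,_)→(s0,y,right)
state=s0 head=1 tape=yyyyy[_]__zxz   (s0,_)→(s0,y,right)
state=s0 head=2 tape=yyyyyy[_]_zxz   (s0,_)→(s0,y,right)
state=s0 head=3 tape=yyyyyyy[_]zxz   (s0,_)→(s0,y,right)
state=s0 head=4 tape=yyyyyyyy[z]xz
No transition is defined for (s0, z); M halts in state s0.

s0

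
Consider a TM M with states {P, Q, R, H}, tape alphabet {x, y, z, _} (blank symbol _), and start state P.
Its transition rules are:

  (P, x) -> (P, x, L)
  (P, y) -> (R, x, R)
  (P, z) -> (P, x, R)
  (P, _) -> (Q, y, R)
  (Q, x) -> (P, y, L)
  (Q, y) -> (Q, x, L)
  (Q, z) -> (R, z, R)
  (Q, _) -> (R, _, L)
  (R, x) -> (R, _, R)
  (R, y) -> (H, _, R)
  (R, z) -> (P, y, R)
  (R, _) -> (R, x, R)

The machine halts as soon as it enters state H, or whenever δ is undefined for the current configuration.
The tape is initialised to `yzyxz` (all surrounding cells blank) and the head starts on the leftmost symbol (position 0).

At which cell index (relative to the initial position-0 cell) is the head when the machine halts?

6

P | [y]zyxz__   read y → write x, move R, go to R
R | x[z]yxz__   read z → write y, move R, go to P
P | xy[y]xz__   read y → write x, move R, go to R
R | xyx[x]z__   read x → write _, move R, go to R
R | xyx_[z]__   read z → write y, move R, go to P
P | xyx_y[_]_   read _ → write y, move R, go to Q
Q | xyx_yy[_]   read _ → write _, move L, go to R
R | xyx_y[y]_   read y → write _, move R, go to H
H | xyx_y_[_]
At halt the head is at cell 6.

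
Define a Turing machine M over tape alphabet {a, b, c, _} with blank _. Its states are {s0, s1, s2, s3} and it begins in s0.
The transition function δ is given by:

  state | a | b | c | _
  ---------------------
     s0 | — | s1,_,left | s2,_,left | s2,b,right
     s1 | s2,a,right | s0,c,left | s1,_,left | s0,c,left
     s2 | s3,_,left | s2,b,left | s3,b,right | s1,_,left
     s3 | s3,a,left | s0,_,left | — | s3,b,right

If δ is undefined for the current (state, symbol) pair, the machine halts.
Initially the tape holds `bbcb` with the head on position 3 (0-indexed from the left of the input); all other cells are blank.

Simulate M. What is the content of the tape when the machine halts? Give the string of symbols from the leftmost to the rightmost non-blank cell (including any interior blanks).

state=s0 head=3 tape=__bbc[b]   (s0,b)→(s1,_,left)
state=s1 head=2 tape=__bb[c]_   (s1,c)→(s1,_,left)
state=s1 head=1 tape=__b[b]__   (s1,b)→(s0,c,left)
state=s0 head=0 tape=__[b]c__   (s0,b)→(s1,_,left)
state=s1 head=-1 tape=_[_]_c__   (s1,_)→(s0,c,left)
state=s0 head=-2 tape=[_]c_c__   (s0,_)→(s2,b,right)
state=s2 head=-1 tape=b[c]_c__   (s2,c)→(s3,b,right)
state=s3 head=0 tape=bb[_]c__   (s3,_)→(s3,b,right)
state=s3 head=1 tape=bbb[c]__
The non-blank tape span at halt is bbbc.

bbbc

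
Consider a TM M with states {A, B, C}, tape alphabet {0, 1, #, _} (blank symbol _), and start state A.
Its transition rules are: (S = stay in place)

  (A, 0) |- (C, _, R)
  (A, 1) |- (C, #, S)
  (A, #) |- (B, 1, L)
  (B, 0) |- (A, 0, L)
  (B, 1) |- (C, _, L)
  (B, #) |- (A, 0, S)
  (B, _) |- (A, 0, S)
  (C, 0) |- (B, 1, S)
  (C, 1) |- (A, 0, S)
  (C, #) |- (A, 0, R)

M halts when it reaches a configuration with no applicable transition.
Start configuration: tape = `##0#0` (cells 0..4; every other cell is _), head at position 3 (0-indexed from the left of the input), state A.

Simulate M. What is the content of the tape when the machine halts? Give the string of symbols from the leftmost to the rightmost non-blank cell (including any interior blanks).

10

A | ##0[#]0   read # → write 1, move L, go to B
B | ##[0]10   read 0 → write 0, move L, go to A
A | #[#]010   read # → write 1, move L, go to B
B | [#]1010   read # → write 0, move S, go to A
A | [0]1010   read 0 → write _, move R, go to C
C | _[1]010   read 1 → write 0, move S, go to A
A | _[0]010   read 0 → write _, move R, go to C
C | __[0]10   read 0 → write 1, move S, go to B
B | __[1]10   read 1 → write _, move L, go to C
C | _[_]_10
The non-blank tape span at halt is 10.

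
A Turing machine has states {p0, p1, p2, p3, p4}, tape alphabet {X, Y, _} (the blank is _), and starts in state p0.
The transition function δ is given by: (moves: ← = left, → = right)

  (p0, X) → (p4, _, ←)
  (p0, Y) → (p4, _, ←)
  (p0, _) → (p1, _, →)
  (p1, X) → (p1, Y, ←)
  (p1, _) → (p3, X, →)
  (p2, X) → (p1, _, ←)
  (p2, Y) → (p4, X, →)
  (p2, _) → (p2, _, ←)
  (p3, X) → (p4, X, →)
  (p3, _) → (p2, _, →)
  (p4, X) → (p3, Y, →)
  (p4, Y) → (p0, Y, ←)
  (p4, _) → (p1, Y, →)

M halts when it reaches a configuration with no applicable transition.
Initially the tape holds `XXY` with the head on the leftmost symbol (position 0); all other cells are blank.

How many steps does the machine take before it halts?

15

p0 | _[X]XY____   read X → write _, move ←, go to p4
p4 | [_]_XY____   read _ → write Y, move →, go to p1
p1 | Y[_]XY____   read _ → write X, move →, go to p3
p3 | YX[X]Y____   read X → write X, move →, go to p4
p4 | YXX[Y]____   read Y → write Y, move ←, go to p0
p0 | YX[X]Y____   read X → write _, move ←, go to p4
p4 | Y[X]_Y____   read X → write Y, move →, go to p3
p3 | YY[_]Y____   read _ → write _, move →, go to p2
p2 | YY_[Y]____   read Y → write X, move →, go to p4
p4 | YY_X[_]___   read _ → write Y, move →, go to p1
p1 | YY_XY[_]__   read _ → write X, move →, go to p3
p3 | YY_XYX[_]_   read _ → write _, move →, go to p2
p2 | YY_XYX_[_]   read _ → write _, move ←, go to p2
p2 | YY_XYX[_]_   read _ → write _, move ←, go to p2
p2 | YY_XY[X]__   read X → write _, move ←, go to p1
p1 | YY_X[Y]___
M halts after 15 transitions.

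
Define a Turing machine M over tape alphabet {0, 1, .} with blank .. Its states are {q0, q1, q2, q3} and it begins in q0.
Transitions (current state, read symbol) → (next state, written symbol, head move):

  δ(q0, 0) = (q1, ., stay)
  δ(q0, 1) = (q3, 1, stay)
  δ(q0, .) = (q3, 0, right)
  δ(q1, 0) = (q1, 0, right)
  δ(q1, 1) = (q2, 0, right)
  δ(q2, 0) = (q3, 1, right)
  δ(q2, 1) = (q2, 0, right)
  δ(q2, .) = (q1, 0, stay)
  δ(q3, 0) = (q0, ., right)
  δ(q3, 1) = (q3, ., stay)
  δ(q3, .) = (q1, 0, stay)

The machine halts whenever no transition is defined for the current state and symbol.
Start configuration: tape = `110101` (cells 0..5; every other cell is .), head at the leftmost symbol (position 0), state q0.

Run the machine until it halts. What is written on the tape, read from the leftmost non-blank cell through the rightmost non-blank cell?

0010000

q0 | [1]10101..   read 1 → write 1, move stay, go to q3
q3 | [1]10101..   read 1 → write ., move stay, go to q3
q3 | [.]10101..   read . → write 0, move stay, go to q1
q1 | [0]10101..   read 0 → write 0, move right, go to q1
q1 | 0[1]0101..   read 1 → write 0, move right, go to q2
q2 | 00[0]101..   read 0 → write 1, move right, go to q3
q3 | 001[1]01..   read 1 → write ., move stay, go to q3
q3 | 001[.]01..   read . → write 0, move stay, go to q1
q1 | 001[0]01..   read 0 → write 0, move right, go to q1
q1 | 0010[0]1..   read 0 → write 0, move right, go to q1
q1 | 00100[1]..   read 1 → write 0, move right, go to q2
q2 | 001000[.].   read . → write 0, move stay, go to q1
q1 | 001000[0].   read 0 → write 0, move right, go to q1
q1 | 0010000[.]
The non-blank tape span at halt is 0010000.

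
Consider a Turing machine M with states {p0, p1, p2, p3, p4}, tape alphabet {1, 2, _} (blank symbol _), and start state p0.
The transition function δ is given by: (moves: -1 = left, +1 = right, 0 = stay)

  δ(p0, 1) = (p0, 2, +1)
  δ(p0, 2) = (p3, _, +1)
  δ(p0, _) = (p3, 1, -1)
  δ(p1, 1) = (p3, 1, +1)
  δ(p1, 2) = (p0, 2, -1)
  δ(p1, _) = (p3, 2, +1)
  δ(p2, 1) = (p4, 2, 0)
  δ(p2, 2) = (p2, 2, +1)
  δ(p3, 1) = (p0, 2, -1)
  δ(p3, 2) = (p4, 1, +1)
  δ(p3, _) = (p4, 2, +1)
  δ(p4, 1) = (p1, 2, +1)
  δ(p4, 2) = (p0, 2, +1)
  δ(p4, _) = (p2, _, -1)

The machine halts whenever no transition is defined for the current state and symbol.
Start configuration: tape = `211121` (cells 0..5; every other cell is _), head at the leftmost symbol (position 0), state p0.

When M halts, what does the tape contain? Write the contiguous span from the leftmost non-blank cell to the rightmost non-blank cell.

2_1211222

state=p0 head=0 tape=_[2]11121___   (p0,2)→(p3,_,+1)
state=p3 head=1 tape=__[1]1121___   (p3,1)→(p0,2,-1)
state=p0 head=0 tape=_[_]21121___   (p0,_)→(p3,1,-1)
state=p3 head=-1 tape=[_]121121___   (p3,_)→(p4,2,+1)
state=p4 head=0 tape=2[1]21121___   (p4,1)→(p1,2,+1)
state=p1 head=1 tape=22[2]1121___   (p1,2)→(p0,2,-1)
state=p0 head=0 tape=2[2]21121___   (p0,2)→(p3,_,+1)
state=p3 head=1 tape=2_[2]1121___   (p3,2)→(p4,1,+1)
state=p4 head=2 tape=2_1[1]121___   (p4,1)→(p1,2,+1)
state=p1 head=3 tape=2_12[1]21___   (p1,1)→(p3,1,+1)
state=p3 head=4 tape=2_121[2]1___   (p3,2)→(p4,1,+1)
state=p4 head=5 tape=2_1211[1]___   (p4,1)→(p1,2,+1)
state=p1 head=6 tape=2_12112[_]__   (p1,_)→(p3,2,+1)
state=p3 head=7 tape=2_121122[_]_   (p3,_)→(p4,2,+1)
state=p4 head=8 tape=2_1211222[_]   (p4,_)→(p2,_,-1)
state=p2 head=7 tape=2_121122[2]_   (p2,2)→(p2,2,+1)
state=p2 head=8 tape=2_1211222[_]
The non-blank tape span at halt is 2_1211222.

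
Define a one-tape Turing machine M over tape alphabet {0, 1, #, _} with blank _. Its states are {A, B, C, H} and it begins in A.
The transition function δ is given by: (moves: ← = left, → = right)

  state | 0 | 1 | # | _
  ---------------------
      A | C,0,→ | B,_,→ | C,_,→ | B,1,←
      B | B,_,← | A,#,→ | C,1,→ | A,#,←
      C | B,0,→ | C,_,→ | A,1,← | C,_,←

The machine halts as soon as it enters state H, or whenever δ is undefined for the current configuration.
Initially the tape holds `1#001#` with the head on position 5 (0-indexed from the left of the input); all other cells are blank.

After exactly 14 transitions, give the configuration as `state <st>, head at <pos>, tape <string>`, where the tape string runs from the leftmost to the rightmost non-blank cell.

state C, head at 3, tape 1#00

state=A head=5 tape=1#001[#]_   (A,#)→(C,_,→)
state=C head=6 tape=1#001_[_]   (C,_)→(C,_,←)
state=C head=5 tape=1#001[_]_   (C,_)→(C,_,←)
state=C head=4 tape=1#00[1]__   (C,1)→(C,_,→)
state=C head=5 tape=1#00_[_]_   (C,_)→(C,_,←)
state=C head=4 tape=1#00[_]__   (C,_)→(C,_,←)
state=C head=3 tape=1#0[0]___   (C,0)→(B,0,→)
state=B head=4 tape=1#00[_]__   (B,_)→(A,#,←)
state=A head=3 tape=1#0[0]#__   (A,0)→(C,0,→)
state=C head=4 tape=1#00[#]__   (C,#)→(A,1,←)
state=A head=3 tape=1#0[0]1__   (A,0)→(C,0,→)
state=C head=4 tape=1#00[1]__   (C,1)→(C,_,→)
state=C head=5 tape=1#00_[_]_   (C,_)→(C,_,←)
state=C head=4 tape=1#00[_]__   (C,_)→(C,_,←)
state=C head=3 tape=1#0[0]___
After 14 steps: state C, head at 3, tape 1#00.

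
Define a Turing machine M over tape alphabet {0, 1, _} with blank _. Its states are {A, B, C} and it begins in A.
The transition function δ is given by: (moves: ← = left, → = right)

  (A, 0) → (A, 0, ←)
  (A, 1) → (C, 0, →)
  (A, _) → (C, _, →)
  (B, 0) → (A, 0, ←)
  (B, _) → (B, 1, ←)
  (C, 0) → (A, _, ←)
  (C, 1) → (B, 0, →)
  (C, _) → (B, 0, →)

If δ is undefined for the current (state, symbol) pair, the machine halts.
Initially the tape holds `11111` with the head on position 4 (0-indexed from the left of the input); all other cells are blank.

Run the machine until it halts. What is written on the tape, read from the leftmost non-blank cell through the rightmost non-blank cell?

01___01

A | _1111[1]__   read 1 → write 0, move →, go to C
C | _11110[_]_   read _ → write 0, move →, go to B
B | _111100[_]   read _ → write 1, move ←, go to B
B | _11110[0]1   read 0 → write 0, move ←, go to A
A | _1111[0]01   read 0 → write 0, move ←, go to A
A | _111[1]001   read 1 → write 0, move →, go to C
C | _1110[0]01   read 0 → write _, move ←, go to A
A | _111[0]_01   read 0 → write 0, move ←, go to A
A | _11[1]0_01   read 1 → write 0, move →, go to C
C | _110[0]_01   read 0 → write _, move ←, go to A
A | _11[0]__01   read 0 → write 0, move ←, go to A
A | _1[1]0__01   read 1 → write 0, move →, go to C
C | _10[0]__01   read 0 → write _, move ←, go to A
A | _1[0]___01   read 0 → write 0, move ←, go to A
A | _[1]0___01   read 1 → write 0, move →, go to C
C | _0[0]___01   read 0 → write _, move ←, go to A
A | _[0]____01   read 0 → write 0, move ←, go to A
A | [_]0____01   read _ → write _, move →, go to C
C | _[0]____01   read 0 → write _, move ←, go to A
A | [_]_____01   read _ → write _, move →, go to C
C | _[_]____01   read _ → write 0, move →, go to B
B | _0[_]___01   read _ → write 1, move ←, go to B
B | _[0]1___01   read 0 → write 0, move ←, go to A
A | [_]01___01   read _ → write _, move →, go to C
C | _[0]1___01   read 0 → write _, move ←, go to A
A | [_]_1___01   read _ → write _, move →, go to C
C | _[_]1___01   read _ → write 0, move →, go to B
B | _0[1]___01
The non-blank tape span at halt is 01___01.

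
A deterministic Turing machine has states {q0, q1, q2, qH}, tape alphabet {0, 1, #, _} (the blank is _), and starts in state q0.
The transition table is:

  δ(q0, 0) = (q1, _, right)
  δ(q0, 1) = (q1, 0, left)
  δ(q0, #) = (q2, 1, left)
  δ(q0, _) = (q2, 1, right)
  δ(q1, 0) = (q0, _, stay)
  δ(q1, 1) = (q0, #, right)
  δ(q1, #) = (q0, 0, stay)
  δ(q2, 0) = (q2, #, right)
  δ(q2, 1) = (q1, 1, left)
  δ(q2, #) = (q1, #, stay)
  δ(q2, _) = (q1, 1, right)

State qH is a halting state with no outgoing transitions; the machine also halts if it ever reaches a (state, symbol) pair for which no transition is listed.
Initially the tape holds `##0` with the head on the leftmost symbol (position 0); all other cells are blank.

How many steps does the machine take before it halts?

state=q0 head=0 tape=_[#]#0_   (q0,#)→(q2,1,left)
state=q2 head=-1 tape=[_]1#0_   (q2,_)→(q1,1,right)
state=q1 head=0 tape=1[1]#0_   (q1,1)→(q0,#,right)
state=q0 head=1 tape=1#[#]0_   (q0,#)→(q2,1,left)
state=q2 head=0 tape=1[#]10_   (q2,#)→(q1,#,stay)
state=q1 head=0 tape=1[#]10_   (q1,#)→(q0,0,stay)
state=q0 head=0 tape=1[0]10_   (q0,0)→(q1,_,right)
state=q1 head=1 tape=1_[1]0_   (q1,1)→(q0,#,right)
state=q0 head=2 tape=1_#[0]_   (q0,0)→(q1,_,right)
state=q1 head=3 tape=1_#_[_]
M halts after 9 transitions.

9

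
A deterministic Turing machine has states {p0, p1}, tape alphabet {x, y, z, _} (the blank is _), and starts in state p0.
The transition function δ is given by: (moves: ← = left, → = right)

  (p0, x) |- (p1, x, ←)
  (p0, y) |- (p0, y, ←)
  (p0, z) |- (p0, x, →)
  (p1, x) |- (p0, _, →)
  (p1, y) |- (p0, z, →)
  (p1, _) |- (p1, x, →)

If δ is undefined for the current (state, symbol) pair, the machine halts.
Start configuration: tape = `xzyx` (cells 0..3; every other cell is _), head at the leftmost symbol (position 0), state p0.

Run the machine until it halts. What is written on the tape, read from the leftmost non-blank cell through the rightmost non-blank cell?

xx_yx

state=p0 head=0 tape=_[x]zyx   (p0,x)→(p1,x,←)
state=p1 head=-1 tape=[_]xzyx   (p1,_)→(p1,x,→)
state=p1 head=0 tape=x[x]zyx   (p1,x)→(p0,_,→)
state=p0 head=1 tape=x_[z]yx   (p0,z)→(p0,x,→)
state=p0 head=2 tape=x_x[y]x   (p0,y)→(p0,y,←)
state=p0 head=1 tape=x_[x]yx   (p0,x)→(p1,x,←)
state=p1 head=0 tape=x[_]xyx   (p1,_)→(p1,x,→)
state=p1 head=1 tape=xx[x]yx   (p1,x)→(p0,_,→)
state=p0 head=2 tape=xx_[y]x   (p0,y)→(p0,y,←)
state=p0 head=1 tape=xx[_]yx
The non-blank tape span at halt is xx_yx.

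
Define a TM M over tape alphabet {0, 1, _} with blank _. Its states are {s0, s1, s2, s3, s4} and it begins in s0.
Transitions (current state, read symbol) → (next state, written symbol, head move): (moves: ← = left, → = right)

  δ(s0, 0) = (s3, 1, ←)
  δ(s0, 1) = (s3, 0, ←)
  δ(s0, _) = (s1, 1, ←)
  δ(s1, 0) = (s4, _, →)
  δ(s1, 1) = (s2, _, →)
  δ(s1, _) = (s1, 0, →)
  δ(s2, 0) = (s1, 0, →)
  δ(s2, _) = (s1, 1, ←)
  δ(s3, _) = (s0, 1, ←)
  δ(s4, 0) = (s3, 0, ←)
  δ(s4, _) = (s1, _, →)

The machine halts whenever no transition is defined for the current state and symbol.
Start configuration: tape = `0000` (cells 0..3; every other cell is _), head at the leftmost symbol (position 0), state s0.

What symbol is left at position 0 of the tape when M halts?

1

s0 | ___[0]000   read 0 → write 1, move ←, go to s3
s3 | __[_]1000   read _ → write 1, move ←, go to s0
s0 | _[_]11000   read _ → write 1, move ←, go to s1
s1 | [_]111000   read _ → write 0, move →, go to s1
s1 | 0[1]11000   read 1 → write _, move →, go to s2
s2 | 0_[1]1000
Cell 0 holds 1 when M halts.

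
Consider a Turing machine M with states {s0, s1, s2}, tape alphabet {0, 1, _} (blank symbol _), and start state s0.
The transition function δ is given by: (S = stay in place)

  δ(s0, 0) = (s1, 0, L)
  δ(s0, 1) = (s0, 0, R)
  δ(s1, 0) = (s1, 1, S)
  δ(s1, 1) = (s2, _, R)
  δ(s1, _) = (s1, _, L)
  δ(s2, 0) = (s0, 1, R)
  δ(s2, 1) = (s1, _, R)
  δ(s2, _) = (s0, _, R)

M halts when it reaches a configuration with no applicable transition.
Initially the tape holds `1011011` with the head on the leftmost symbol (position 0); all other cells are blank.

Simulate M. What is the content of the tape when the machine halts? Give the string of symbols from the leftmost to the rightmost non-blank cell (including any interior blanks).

s0 | [1]011011_   read 1 → write 0, move R, go to s0
s0 | 0[0]11011_   read 0 → write 0, move L, go to s1
s1 | [0]011011_   read 0 → write 1, move S, go to s1
s1 | [1]011011_   read 1 → write _, move R, go to s2
s2 | _[0]11011_   read 0 → write 1, move R, go to s0
s0 | _1[1]1011_   read 1 → write 0, move R, go to s0
s0 | _10[1]011_   read 1 → write 0, move R, go to s0
s0 | _100[0]11_   read 0 → write 0, move L, go to s1
s1 | _10[0]011_   read 0 → write 1, move S, go to s1
s1 | _10[1]011_   read 1 → write _, move R, go to s2
s2 | _10_[0]11_   read 0 → write 1, move R, go to s0
s0 | _10_1[1]1_   read 1 → write 0, move R, go to s0
s0 | _10_10[1]_   read 1 → write 0, move R, go to s0
s0 | _10_100[_]
The non-blank tape span at halt is 10_100.

10_100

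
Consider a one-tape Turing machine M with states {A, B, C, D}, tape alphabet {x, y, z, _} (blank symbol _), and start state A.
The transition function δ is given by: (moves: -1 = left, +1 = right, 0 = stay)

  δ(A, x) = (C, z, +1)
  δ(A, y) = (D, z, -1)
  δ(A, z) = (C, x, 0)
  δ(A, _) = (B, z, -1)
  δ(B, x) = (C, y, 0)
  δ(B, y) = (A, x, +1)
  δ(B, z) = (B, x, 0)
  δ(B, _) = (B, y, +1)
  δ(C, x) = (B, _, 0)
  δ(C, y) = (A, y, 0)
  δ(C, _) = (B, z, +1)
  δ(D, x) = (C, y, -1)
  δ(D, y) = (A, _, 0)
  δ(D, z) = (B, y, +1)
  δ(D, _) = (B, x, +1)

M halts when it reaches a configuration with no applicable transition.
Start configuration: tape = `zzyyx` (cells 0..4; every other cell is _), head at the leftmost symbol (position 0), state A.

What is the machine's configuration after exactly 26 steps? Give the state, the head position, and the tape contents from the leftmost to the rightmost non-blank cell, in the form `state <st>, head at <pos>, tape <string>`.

state C, head at -2, tape yyzzzyyx

A | ___[z]zyyx   read z → write x, move 0, go to C
C | ___[x]zyyx   read x → write _, move 0, go to B
B | ___[_]zyyx   read _ → write y, move +1, go to B
B | ___y[z]yyx   read z → write x, move 0, go to B
B | ___y[x]yyx   read x → write y, move 0, go to C
C | ___y[y]yyx   read y → write y, move 0, go to A
A | ___y[y]yyx   read y → write z, move -1, go to D
D | ___[y]zyyx   read y → write _, move 0, go to A
A | ___[_]zyyx   read _ → write z, move -1, go to B
B | __[_]zzyyx   read _ → write y, move +1, go to B
B | __y[z]zyyx   read z → write x, move 0, go to B
B | __y[x]zyyx   read x → write y, move 0, go to C
C | __y[y]zyyx   read y → write y, move 0, go to A
A | __y[y]zyyx   read y → write z, move -1, go to D
D | __[y]zzyyx   read y → write _, move 0, go to A
A | __[_]zzyyx   read _ → write z, move -1, go to B
B | _[_]zzzyyx   read _ → write y, move +1, go to B
B | _y[z]zzyyx   read z → write x, move 0, go to B
B | _y[x]zzyyx   read x → write y, move 0, go to C
C | _y[y]zzyyx   read y → write y, move 0, go to A
A | _y[y]zzyyx   read y → write z, move -1, go to D
D | _[y]zzzyyx   read y → write _, move 0, go to A
A | _[_]zzzyyx   read _ → write z, move -1, go to B
B | [_]zzzzyyx   read _ → write y, move +1, go to B
B | y[z]zzzyyx   read z → write x, move 0, go to B
B | y[x]zzzyyx   read x → write y, move 0, go to C
C | y[y]zzzyyx
After 26 steps: state C, head at -2, tape yyzzzyyx.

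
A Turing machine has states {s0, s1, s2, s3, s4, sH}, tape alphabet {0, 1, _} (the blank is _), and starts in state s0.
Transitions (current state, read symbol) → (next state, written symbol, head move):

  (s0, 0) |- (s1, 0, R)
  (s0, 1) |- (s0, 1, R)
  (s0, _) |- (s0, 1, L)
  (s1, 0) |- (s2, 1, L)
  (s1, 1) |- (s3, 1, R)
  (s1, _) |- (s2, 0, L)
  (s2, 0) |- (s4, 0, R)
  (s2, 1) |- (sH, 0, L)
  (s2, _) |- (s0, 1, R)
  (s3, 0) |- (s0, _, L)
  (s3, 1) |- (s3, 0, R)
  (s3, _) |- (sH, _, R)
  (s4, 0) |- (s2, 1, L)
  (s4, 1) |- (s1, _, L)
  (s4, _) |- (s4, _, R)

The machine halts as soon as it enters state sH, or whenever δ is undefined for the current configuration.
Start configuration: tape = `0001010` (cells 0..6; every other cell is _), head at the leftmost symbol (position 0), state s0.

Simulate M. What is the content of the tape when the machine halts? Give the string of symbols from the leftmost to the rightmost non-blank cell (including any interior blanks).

state=s0 head=0 tape=_[0]001010_   (s0,0)→(s1,0,R)
state=s1 head=1 tape=_0[0]01010_   (s1,0)→(s2,1,L)
state=s2 head=0 tape=_[0]101010_   (s2,0)→(s4,0,R)
state=s4 head=1 tape=_0[1]01010_   (s4,1)→(s1,_,L)
state=s1 head=0 tape=_[0]_01010_   (s1,0)→(s2,1,L)
state=s2 head=-1 tape=[_]1_01010_   (s2,_)→(s0,1,R)
state=s0 head=0 tape=1[1]_01010_   (s0,1)→(s0,1,R)
state=s0 head=1 tape=11[_]01010_   (s0,_)→(s0,1,L)
state=s0 head=0 tape=1[1]101010_   (s0,1)→(s0,1,R)
state=s0 head=1 tape=11[1]01010_   (s0,1)→(s0,1,R)
state=s0 head=2 tape=111[0]1010_   (s0,0)→(s1,0,R)
state=s1 head=3 tape=1110[1]010_   (s1,1)→(s3,1,R)
state=s3 head=4 tape=11101[0]10_   (s3,0)→(s0,_,L)
state=s0 head=3 tape=1110[1]_10_   (s0,1)→(s0,1,R)
state=s0 head=4 tape=11101[_]10_   (s0,_)→(s0,1,L)
state=s0 head=3 tape=1110[1]110_   (s0,1)→(s0,1,R)
state=s0 head=4 tape=11101[1]10_   (s0,1)→(s0,1,R)
state=s0 head=5 tape=111011[1]0_   (s0,1)→(s0,1,R)
state=s0 head=6 tape=1110111[0]_   (s0,0)→(s1,0,R)
state=s1 head=7 tape=11101110[_]   (s1,_)→(s2,0,L)
state=s2 head=6 tape=1110111[0]0   (s2,0)→(s4,0,R)
state=s4 head=7 tape=11101110[0]   (s4,0)→(s2,1,L)
state=s2 head=6 tape=1110111[0]1   (s2,0)→(s4,0,R)
state=s4 head=7 tape=11101110[1]   (s4,1)→(s1,_,L)
state=s1 head=6 tape=1110111[0]_   (s1,0)→(s2,1,L)
state=s2 head=5 tape=111011[1]1_   (s2,1)→(sH,0,L)
state=sH head=4 tape=11101[1]01_
The non-blank tape span at halt is 11101101.

11101101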